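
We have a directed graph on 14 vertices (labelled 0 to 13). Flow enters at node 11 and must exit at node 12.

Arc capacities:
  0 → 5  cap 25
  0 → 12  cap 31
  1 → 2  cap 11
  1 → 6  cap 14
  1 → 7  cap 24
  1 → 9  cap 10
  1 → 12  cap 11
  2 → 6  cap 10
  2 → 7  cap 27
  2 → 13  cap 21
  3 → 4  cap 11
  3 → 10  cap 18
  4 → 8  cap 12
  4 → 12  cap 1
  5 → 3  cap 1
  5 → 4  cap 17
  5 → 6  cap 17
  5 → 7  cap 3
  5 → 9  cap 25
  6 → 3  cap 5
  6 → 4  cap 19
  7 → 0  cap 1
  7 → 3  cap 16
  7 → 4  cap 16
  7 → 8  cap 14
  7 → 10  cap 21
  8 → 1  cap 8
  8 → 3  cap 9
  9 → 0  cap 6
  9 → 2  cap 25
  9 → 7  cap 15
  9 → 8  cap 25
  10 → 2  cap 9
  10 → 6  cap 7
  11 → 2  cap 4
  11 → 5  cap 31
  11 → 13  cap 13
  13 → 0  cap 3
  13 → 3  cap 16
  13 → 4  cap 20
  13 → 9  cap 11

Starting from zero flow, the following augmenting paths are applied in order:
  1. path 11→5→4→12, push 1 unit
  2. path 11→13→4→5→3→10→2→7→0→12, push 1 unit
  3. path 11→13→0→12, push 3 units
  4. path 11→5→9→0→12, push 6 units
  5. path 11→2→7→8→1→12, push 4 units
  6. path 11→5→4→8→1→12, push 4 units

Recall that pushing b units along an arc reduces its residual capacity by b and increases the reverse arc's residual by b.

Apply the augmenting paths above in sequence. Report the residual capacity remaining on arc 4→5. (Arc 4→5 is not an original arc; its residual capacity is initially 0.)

after path 1 (11→5→4→12, push 1): res(4,5)=1
after path 2 (11→13→4→5→3→10→2→7→0→12, push 1): res(4,5)=0
after path 3 (11→13→0→12, push 3): res(4,5)=0
after path 4 (11→5→9→0→12, push 6): res(4,5)=0
after path 5 (11→2→7→8→1→12, push 4): res(4,5)=0
after path 6 (11→5→4→8→1→12, push 4): res(4,5)=4

Residual capacity of (4,5): 4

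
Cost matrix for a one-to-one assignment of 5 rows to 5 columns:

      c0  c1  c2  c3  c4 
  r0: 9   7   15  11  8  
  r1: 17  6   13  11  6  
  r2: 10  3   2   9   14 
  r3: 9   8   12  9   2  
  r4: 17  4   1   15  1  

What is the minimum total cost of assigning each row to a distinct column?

optimal assignment: row0→col0 (cost 9), row1→col3 (cost 11), row2→col1 (cost 3), row3→col4 (cost 2), row4→col2 (cost 1)
total = 9 + 11 + 3 + 2 + 1 = 26

Minimum assignment cost: 26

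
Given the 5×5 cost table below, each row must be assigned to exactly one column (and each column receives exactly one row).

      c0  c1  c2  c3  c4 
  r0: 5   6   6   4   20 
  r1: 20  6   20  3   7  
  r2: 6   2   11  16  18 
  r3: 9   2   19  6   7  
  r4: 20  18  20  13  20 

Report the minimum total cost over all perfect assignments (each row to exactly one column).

Minimum assignment cost: 34

optimal assignment: row0→col2 (cost 6), row1→col4 (cost 7), row2→col0 (cost 6), row3→col1 (cost 2), row4→col3 (cost 13)
total = 6 + 7 + 6 + 2 + 13 = 34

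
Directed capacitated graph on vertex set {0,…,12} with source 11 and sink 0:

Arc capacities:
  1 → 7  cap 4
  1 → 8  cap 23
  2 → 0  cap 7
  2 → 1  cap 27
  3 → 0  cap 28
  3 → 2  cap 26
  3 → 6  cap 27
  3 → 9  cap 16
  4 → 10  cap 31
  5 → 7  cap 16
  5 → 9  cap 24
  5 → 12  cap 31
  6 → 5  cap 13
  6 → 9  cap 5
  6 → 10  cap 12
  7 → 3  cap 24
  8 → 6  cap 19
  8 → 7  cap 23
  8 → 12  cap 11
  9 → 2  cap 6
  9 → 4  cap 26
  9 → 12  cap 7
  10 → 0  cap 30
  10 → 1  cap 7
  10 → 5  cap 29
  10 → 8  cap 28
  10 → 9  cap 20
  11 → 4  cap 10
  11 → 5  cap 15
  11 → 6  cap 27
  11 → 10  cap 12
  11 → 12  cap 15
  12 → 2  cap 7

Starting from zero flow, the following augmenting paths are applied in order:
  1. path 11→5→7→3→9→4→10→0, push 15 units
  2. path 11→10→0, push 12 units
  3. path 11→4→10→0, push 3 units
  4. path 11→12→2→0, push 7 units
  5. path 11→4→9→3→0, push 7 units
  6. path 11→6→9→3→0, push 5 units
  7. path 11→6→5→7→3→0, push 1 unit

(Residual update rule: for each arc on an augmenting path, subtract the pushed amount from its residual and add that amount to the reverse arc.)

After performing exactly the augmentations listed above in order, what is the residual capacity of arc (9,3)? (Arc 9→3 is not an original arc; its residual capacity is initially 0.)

after path 1 (11→5→7→3→9→4→10→0, push 15): res(9,3)=15
after path 2 (11→10→0, push 12): res(9,3)=15
after path 3 (11→4→10→0, push 3): res(9,3)=15
after path 4 (11→12→2→0, push 7): res(9,3)=15
after path 5 (11→4→9→3→0, push 7): res(9,3)=8
after path 6 (11→6→9→3→0, push 5): res(9,3)=3
after path 7 (11→6→5→7→3→0, push 1): res(9,3)=3

Residual capacity of (9,3): 3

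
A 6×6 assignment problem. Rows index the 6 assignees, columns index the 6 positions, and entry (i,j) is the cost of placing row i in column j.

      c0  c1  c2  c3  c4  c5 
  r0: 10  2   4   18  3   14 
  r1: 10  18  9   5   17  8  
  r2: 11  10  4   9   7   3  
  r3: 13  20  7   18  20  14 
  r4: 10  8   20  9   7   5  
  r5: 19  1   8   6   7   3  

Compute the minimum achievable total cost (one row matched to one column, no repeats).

optimal assignment: row0→col4 (cost 3), row1→col3 (cost 5), row2→col5 (cost 3), row3→col2 (cost 7), row4→col0 (cost 10), row5→col1 (cost 1)
total = 3 + 5 + 3 + 7 + 10 + 1 = 29

Minimum assignment cost: 29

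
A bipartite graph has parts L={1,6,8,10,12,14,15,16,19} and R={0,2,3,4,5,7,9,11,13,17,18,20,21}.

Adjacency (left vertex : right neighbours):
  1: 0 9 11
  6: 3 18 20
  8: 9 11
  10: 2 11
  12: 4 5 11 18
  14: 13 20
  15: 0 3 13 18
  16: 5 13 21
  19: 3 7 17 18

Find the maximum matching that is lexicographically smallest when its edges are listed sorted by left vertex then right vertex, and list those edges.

Lex-smallest maximum matching: {(1,0), (6,3), (8,9), (10,2), (12,4), (14,13), (15,18), (16,5), (19,7)}

|M| = 9 (so the lex-smallest maximum matching has 9 edges)
process left vertices in ascending order; for each, take the smallest-labelled available neighbour that still permits 9 edges overall, or leave it unmatched if none does
lex-smallest matching: {1-0, 6-3, 8-9, 10-2, 12-4, 14-13, 15-18, 16-5, 19-7}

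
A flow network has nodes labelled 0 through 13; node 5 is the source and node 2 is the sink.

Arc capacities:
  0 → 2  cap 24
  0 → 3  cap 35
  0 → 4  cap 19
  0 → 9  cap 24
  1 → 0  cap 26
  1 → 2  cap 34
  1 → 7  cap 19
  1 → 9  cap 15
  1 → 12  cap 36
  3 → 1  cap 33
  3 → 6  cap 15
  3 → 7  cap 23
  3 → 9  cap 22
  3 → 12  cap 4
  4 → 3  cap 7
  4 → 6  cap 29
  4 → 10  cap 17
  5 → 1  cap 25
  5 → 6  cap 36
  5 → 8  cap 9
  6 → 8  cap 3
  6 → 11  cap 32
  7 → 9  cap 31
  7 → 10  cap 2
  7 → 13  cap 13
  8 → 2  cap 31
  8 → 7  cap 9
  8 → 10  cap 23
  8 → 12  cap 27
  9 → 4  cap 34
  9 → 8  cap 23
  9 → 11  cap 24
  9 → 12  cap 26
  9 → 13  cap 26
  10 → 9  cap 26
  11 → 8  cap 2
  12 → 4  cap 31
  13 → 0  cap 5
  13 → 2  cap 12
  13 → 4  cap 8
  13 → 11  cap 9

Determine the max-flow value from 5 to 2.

Maximum flow value: 39

augment #1: 5→1→2 bottleneck 25, total now 25
augment #2: 5→8→2 bottleneck 9, total now 34
augment #3: 5→6→8→2 bottleneck 3, total now 37
augment #4: 5→6→11→8→2 bottleneck 2, total now 39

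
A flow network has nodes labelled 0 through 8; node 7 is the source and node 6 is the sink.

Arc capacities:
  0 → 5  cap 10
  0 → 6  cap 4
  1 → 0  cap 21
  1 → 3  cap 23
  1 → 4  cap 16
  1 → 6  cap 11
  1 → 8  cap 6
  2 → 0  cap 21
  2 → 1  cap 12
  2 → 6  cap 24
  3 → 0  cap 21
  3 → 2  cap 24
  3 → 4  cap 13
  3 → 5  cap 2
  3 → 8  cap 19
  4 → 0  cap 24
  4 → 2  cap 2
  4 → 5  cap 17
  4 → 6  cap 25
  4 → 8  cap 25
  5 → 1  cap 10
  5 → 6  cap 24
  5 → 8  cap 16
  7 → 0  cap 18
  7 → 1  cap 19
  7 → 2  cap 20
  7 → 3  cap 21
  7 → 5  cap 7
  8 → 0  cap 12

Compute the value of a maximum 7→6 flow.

Maximum flow value: 81

augment #1: 7→0→6 bottleneck 4, total now 4
augment #2: 7→1→6 bottleneck 11, total now 15
augment #3: 7→2→6 bottleneck 20, total now 35
augment #4: 7→5→6 bottleneck 7, total now 42
augment #5: 7→0→5→6 bottleneck 10, total now 52
augment #6: 7→1→4→6 bottleneck 8, total now 60
augment #7: 7→3→2→6 bottleneck 4, total now 64
augment #8: 7→3→4→6 bottleneck 13, total now 77
augment #9: 7→3→5→6 bottleneck 2, total now 79
augment #10: 7→3→2→1→4→6 bottleneck 2, total now 81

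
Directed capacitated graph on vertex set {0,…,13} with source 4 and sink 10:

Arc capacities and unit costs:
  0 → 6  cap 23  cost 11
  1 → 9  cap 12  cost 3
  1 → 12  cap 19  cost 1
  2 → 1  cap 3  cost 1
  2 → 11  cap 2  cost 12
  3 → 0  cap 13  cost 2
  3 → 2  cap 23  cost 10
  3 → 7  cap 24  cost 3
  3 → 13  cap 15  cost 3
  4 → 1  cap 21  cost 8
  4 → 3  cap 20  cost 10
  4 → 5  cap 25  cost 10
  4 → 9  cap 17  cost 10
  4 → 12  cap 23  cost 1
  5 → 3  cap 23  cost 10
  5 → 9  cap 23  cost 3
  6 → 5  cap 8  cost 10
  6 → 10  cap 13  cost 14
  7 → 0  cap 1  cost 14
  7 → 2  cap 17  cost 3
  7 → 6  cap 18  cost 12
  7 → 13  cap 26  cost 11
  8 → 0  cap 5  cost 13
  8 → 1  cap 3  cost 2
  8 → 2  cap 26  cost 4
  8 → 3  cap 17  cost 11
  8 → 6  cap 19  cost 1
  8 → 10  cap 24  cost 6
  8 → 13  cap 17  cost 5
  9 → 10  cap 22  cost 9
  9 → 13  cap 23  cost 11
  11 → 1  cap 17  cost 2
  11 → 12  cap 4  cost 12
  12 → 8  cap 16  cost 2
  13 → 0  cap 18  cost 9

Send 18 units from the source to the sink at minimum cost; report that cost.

Minimum cost for 18 units: 182

shortest-cost path #1: 4→12→8→10 push 16 @ unit cost 9 (adds 144)
shortest-cost path #2: 4→9→10 push 2 @ unit cost 19 (adds 38)
total cost = 182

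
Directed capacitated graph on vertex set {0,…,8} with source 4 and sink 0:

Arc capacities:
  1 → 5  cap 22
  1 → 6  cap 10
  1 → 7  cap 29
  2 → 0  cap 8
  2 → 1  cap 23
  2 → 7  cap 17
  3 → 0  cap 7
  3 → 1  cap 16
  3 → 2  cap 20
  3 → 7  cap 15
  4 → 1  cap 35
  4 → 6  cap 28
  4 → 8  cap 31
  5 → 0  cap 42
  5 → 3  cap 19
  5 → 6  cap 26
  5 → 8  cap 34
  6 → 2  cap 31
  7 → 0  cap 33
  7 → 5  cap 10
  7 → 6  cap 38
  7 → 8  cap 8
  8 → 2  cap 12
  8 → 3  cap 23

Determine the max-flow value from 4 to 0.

Maximum flow value: 80

augment #1: 4→1→5→0 bottleneck 22, total now 22
augment #2: 4→1→7→0 bottleneck 13, total now 35
augment #3: 4→6→2→0 bottleneck 8, total now 43
augment #4: 4→8→3→0 bottleneck 7, total now 50
augment #5: 4→6→2→7→0 bottleneck 17, total now 67
augment #6: 4→8→3→7→0 bottleneck 3, total now 70
augment #7: 4→8→3→7→5→0 bottleneck 10, total now 80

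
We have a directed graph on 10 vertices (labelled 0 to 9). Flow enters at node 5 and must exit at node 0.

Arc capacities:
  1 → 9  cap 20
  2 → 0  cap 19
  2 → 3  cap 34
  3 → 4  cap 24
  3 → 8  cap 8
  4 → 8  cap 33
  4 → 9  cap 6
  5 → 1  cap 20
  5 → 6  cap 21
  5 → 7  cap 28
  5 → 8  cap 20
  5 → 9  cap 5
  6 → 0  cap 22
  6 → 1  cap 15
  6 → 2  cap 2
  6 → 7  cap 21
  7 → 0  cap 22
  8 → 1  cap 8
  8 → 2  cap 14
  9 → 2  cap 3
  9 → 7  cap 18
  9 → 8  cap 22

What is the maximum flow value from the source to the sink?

Maximum flow value: 60

augment #1: 5→6→0 bottleneck 21, total now 21
augment #2: 5→7→0 bottleneck 22, total now 43
augment #3: 5→8→2→0 bottleneck 14, total now 57
augment #4: 5→9→2→0 bottleneck 3, total now 60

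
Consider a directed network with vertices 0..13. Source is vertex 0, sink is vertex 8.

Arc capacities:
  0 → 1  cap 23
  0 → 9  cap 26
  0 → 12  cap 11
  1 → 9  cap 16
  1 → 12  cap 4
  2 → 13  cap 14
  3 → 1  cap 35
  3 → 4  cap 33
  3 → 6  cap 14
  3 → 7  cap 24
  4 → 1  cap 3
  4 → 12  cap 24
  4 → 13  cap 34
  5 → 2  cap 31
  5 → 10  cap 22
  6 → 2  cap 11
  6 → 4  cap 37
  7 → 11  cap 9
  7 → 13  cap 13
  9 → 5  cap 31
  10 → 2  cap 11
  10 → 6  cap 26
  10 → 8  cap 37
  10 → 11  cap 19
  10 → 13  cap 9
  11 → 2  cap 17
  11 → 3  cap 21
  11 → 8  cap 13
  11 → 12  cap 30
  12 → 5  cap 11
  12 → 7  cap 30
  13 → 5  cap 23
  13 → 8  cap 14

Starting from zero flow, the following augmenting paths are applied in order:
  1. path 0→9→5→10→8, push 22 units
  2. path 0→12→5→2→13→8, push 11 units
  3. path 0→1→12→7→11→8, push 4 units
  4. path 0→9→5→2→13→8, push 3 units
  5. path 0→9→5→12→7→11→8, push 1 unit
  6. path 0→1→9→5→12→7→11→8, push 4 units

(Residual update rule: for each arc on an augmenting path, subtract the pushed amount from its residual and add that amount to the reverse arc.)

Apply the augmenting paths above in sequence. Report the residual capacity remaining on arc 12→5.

after path 1 (0→9→5→10→8, push 22): res(12,5)=11
after path 2 (0→12→5→2→13→8, push 11): res(12,5)=0
after path 3 (0→1→12→7→11→8, push 4): res(12,5)=0
after path 4 (0→9→5→2→13→8, push 3): res(12,5)=0
after path 5 (0→9→5→12→7→11→8, push 1): res(12,5)=1
after path 6 (0→1→9→5→12→7→11→8, push 4): res(12,5)=5

Residual capacity of (12,5): 5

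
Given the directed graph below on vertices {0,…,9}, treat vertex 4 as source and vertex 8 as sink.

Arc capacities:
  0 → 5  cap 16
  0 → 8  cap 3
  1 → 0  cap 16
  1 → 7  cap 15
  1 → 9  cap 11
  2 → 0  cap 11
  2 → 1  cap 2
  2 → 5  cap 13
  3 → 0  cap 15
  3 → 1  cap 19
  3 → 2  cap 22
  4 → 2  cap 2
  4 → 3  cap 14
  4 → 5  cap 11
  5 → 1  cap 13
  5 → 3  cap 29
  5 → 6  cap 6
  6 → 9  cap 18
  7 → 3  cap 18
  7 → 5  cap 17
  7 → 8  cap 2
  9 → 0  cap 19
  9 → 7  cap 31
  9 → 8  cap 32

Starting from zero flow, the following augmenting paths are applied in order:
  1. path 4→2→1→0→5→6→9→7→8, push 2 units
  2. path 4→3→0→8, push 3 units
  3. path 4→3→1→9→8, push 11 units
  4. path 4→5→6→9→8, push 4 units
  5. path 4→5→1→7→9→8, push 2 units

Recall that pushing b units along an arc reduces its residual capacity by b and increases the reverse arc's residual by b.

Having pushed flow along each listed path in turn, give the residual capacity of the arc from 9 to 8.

Residual capacity of (9,8): 15

after path 1 (4→2→1→0→5→6→9→7→8, push 2): res(9,8)=32
after path 2 (4→3→0→8, push 3): res(9,8)=32
after path 3 (4→3→1→9→8, push 11): res(9,8)=21
after path 4 (4→5→6→9→8, push 4): res(9,8)=17
after path 5 (4→5→1→7→9→8, push 2): res(9,8)=15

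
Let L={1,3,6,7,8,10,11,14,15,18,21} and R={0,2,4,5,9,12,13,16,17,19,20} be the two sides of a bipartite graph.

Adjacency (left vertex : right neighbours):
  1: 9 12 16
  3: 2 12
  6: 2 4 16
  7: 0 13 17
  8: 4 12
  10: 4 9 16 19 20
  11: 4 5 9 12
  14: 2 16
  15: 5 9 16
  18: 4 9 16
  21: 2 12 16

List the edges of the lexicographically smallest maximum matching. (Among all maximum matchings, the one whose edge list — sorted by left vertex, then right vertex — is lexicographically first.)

Lex-smallest maximum matching: {(1,9), (3,2), (6,4), (7,0), (8,12), (10,19), (11,5), (14,16)}

|M| = 8 (so the lex-smallest maximum matching has 8 edges)
process left vertices in ascending order; for each, take the smallest-labelled available neighbour that still permits 8 edges overall, or leave it unmatched if none does
lex-smallest matching: {1-9, 3-2, 6-4, 7-0, 8-12, 10-19, 11-5, 14-16}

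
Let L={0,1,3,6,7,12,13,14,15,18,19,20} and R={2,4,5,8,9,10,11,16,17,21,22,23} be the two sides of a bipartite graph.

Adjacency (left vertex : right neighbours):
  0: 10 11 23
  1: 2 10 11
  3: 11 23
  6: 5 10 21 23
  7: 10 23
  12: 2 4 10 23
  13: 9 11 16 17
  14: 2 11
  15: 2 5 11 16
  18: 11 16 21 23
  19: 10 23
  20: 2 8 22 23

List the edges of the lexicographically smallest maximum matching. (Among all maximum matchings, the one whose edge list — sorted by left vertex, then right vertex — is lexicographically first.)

Lex-smallest maximum matching: {(0,10), (1,2), (3,11), (6,5), (7,23), (12,4), (13,9), (15,16), (18,21), (20,8)}

|M| = 10 (so the lex-smallest maximum matching has 10 edges)
process left vertices in ascending order; for each, take the smallest-labelled available neighbour that still permits 10 edges overall, or leave it unmatched if none does
lex-smallest matching: {0-10, 1-2, 3-11, 6-5, 7-23, 12-4, 13-9, 15-16, 18-21, 20-8}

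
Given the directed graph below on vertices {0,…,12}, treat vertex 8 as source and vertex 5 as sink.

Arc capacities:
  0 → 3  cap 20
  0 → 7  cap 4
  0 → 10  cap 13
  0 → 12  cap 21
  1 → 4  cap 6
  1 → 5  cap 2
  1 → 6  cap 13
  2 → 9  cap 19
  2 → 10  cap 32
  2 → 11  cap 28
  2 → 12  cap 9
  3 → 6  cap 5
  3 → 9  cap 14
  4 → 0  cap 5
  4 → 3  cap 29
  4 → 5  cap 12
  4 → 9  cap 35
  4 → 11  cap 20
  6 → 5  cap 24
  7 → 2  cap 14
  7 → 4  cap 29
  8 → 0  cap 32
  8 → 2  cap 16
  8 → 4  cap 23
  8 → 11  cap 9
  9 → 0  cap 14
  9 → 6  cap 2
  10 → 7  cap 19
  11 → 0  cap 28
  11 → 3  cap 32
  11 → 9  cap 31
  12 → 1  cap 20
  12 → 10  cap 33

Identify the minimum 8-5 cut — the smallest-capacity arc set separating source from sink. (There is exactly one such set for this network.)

Min-cut arcs: {(1,5), (1,6), (3,6), (4,5), (9,6)} (total capacity 34)

augment #1: 8→4→5 push 12
augment #2: 8→0→3→6→5 push 5
augment #3: 8→0→12→1→5 push 2
augment #4: 8→2→9→6→5 push 2
augment #5: 8→0→12→1→6→5 push 13
max flow = 34; residual-reachable set from 8 gives S-side
cut edges (S→T): {(1,5), (1,6), (3,6), (4,5), (9,6)} total cap 34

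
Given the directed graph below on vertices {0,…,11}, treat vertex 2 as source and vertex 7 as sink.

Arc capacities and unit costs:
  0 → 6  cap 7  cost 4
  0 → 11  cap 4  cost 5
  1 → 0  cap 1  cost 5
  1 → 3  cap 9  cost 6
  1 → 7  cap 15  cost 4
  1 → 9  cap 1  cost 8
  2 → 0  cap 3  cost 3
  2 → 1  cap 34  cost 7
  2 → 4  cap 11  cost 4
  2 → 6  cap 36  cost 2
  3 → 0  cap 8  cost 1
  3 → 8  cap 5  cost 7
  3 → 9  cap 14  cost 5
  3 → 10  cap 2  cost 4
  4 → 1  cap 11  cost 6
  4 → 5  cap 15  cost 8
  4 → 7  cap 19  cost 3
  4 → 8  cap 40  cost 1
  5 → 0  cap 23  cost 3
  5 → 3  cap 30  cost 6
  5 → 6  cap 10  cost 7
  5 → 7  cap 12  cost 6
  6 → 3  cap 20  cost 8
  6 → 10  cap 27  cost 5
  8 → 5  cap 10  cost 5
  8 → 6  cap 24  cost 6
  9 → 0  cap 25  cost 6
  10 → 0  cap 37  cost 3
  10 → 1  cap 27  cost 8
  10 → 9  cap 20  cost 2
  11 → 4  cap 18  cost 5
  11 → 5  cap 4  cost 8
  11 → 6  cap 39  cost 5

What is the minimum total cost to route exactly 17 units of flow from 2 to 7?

shortest-cost path #1: 2→4→7 push 11 @ unit cost 7 (adds 77)
shortest-cost path #2: 2→1→7 push 6 @ unit cost 11 (adds 66)
total cost = 143

Minimum cost for 17 units: 143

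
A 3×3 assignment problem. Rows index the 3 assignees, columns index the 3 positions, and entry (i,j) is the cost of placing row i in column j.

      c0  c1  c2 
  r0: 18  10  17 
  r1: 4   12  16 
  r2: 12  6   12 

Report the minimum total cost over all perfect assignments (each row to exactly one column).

Minimum assignment cost: 26

optimal assignment: row0→col1 (cost 10), row1→col0 (cost 4), row2→col2 (cost 12)
total = 10 + 4 + 12 = 26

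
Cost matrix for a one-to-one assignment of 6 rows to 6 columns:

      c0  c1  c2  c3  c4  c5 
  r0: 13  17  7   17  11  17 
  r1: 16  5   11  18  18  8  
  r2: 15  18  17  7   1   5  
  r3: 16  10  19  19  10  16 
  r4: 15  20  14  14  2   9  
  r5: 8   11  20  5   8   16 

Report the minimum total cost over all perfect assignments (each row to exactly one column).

optimal assignment: row0→col2 (cost 7), row1→col1 (cost 5), row2→col5 (cost 5), row3→col0 (cost 16), row4→col4 (cost 2), row5→col3 (cost 5)
total = 7 + 5 + 5 + 16 + 2 + 5 = 40

Minimum assignment cost: 40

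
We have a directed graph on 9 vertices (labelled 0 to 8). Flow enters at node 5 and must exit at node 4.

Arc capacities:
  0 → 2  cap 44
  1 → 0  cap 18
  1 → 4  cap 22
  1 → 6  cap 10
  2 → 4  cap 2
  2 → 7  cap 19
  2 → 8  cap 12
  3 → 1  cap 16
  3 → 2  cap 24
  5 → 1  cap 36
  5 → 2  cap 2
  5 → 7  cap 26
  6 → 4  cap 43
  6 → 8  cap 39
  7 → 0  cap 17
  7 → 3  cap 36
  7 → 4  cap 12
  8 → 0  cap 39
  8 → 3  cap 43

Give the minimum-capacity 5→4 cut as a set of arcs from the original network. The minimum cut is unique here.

Min-cut arcs: {(1,4), (1,6), (2,4), (7,4)} (total capacity 46)

augment #1: 5→1→4 push 22
augment #2: 5→2→4 push 2
augment #3: 5→7→4 push 12
augment #4: 5→1→6→4 push 10
max flow = 46; residual-reachable set from 5 gives S-side
cut edges (S→T): {(1,4), (1,6), (2,4), (7,4)} total cap 46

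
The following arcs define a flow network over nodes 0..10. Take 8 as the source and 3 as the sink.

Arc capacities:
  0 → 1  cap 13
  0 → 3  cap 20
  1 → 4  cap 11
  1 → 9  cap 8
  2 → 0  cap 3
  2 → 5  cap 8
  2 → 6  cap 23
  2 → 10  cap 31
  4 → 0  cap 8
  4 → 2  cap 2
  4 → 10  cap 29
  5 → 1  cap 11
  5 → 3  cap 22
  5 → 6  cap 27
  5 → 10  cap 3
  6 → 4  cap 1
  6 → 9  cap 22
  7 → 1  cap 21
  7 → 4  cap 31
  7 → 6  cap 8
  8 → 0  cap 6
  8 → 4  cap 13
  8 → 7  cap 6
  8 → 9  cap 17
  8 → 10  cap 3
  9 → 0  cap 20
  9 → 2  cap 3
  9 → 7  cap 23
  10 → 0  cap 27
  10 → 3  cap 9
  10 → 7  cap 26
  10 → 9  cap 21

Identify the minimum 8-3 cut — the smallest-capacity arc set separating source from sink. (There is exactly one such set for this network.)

augment #1: 8→0→3 push 6
augment #2: 8→10→3 push 3
augment #3: 8→4→0→3 push 8
augment #4: 8→4→10→3 push 5
augment #5: 8→9→0→3 push 6
augment #6: 8→7→4→10→3 push 1
augment #7: 8→9→2→5→3 push 3
augment #8: 8→7→4→2→5→3 push 2
max flow = 34; residual-reachable set from 8 gives S-side
cut edges (S→T): {(0,3), (4,2), (9,2), (10,3)} total cap 34

Min-cut arcs: {(0,3), (4,2), (9,2), (10,3)} (total capacity 34)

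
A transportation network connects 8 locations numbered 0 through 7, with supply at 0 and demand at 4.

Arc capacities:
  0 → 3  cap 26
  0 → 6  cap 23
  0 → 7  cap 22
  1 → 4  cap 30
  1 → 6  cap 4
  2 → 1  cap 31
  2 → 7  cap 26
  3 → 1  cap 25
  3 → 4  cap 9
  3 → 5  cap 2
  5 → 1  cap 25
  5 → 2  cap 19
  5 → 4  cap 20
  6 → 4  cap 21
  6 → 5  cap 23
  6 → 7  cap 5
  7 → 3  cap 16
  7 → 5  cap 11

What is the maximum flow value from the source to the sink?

augment #1: 0→3→4 bottleneck 9, total now 9
augment #2: 0→6→4 bottleneck 21, total now 30
augment #3: 0→3→1→4 bottleneck 17, total now 47
augment #4: 0→6→5→4 bottleneck 2, total now 49
augment #5: 0→7→5→4 bottleneck 11, total now 60
augment #6: 0→7→3→1→4 bottleneck 8, total now 68
augment #7: 0→7→3→5→4 bottleneck 2, total now 70

Maximum flow value: 70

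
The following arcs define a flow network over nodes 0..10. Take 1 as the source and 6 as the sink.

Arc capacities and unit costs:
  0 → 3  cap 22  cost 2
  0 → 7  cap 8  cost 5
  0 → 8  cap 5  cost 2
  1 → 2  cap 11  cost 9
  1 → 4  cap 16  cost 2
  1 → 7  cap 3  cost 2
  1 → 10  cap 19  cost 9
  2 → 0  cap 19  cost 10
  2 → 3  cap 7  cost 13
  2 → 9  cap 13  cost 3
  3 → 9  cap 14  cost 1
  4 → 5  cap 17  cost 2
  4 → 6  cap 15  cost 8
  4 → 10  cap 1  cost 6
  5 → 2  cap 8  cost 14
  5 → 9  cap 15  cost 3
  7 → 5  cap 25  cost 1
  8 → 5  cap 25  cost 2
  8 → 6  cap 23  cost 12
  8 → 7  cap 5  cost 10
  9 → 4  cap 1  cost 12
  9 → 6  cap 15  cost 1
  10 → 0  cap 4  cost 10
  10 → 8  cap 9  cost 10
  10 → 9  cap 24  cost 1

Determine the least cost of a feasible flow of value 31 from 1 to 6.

Minimum cost for 31 units: 331

shortest-cost path #1: 1→7→5→9→6 push 3 @ unit cost 7 (adds 21)
shortest-cost path #2: 1→4→5→9→6 push 12 @ unit cost 8 (adds 96)
shortest-cost path #3: 1→4→6 push 4 @ unit cost 10 (adds 40)
shortest-cost path #4: 1→10→9→5→4→6 push 11 @ unit cost 13 (adds 143)
shortest-cost path #5: 1→10→8→6 push 1 @ unit cost 31 (adds 31)
total cost = 331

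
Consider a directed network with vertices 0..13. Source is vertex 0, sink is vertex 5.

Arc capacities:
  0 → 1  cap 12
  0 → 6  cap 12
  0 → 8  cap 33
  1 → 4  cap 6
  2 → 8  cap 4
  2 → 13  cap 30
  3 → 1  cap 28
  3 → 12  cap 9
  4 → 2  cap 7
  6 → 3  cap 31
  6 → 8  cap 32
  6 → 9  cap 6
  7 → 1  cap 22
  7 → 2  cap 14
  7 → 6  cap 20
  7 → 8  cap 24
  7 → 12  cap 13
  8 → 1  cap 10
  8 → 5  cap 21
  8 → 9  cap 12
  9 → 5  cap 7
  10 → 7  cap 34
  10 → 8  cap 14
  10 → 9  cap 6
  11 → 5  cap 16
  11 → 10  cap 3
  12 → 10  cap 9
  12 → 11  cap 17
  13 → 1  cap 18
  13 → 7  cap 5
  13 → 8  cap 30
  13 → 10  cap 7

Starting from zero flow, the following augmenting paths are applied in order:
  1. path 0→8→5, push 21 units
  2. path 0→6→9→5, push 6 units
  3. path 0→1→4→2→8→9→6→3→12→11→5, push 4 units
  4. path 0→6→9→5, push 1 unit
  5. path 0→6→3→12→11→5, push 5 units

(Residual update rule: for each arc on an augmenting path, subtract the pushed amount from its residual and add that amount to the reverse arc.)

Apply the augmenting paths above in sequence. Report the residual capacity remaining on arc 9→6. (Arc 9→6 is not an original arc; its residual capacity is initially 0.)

after path 1 (0→8→5, push 21): res(9,6)=0
after path 2 (0→6→9→5, push 6): res(9,6)=6
after path 3 (0→1→4→2→8→9→6→3→12→11→5, push 4): res(9,6)=2
after path 4 (0→6→9→5, push 1): res(9,6)=3
after path 5 (0→6→3→12→11→5, push 5): res(9,6)=3

Residual capacity of (9,6): 3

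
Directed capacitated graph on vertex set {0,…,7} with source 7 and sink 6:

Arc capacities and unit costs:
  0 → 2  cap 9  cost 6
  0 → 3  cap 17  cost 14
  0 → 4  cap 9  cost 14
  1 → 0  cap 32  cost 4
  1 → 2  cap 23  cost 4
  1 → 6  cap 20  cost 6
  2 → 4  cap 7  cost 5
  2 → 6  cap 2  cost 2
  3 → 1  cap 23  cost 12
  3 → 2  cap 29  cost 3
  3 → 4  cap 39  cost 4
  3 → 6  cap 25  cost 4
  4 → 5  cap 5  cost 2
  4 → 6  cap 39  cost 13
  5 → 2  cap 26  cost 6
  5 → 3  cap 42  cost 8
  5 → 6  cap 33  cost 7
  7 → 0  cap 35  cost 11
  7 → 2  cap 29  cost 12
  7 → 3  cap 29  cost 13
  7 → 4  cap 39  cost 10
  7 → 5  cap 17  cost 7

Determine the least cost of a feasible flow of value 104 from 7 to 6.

Minimum cost for 104 units: 2358

shortest-cost path #1: 7→2→6 push 2 @ unit cost 14 (adds 28)
shortest-cost path #2: 7→5→6 push 17 @ unit cost 14 (adds 238)
shortest-cost path #3: 7→3→6 push 25 @ unit cost 17 (adds 425)
shortest-cost path #4: 7→4→5→6 push 5 @ unit cost 19 (adds 95)
shortest-cost path #5: 7→4→6 push 34 @ unit cost 23 (adds 782)
shortest-cost path #6: 7→2→4→6 push 5 @ unit cost 30 (adds 150)
shortest-cost path #7: 7→3→1→6 push 4 @ unit cost 31 (adds 124)
shortest-cost path #8: 7→0→3→1→6 push 12 @ unit cost 43 (adds 516)
total cost = 2358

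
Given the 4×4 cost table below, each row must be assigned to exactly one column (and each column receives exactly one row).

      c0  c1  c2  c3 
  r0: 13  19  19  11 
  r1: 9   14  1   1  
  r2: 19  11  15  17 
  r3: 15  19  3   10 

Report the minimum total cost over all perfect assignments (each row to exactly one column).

Minimum assignment cost: 28

optimal assignment: row0→col0 (cost 13), row1→col3 (cost 1), row2→col1 (cost 11), row3→col2 (cost 3)
total = 13 + 1 + 11 + 3 = 28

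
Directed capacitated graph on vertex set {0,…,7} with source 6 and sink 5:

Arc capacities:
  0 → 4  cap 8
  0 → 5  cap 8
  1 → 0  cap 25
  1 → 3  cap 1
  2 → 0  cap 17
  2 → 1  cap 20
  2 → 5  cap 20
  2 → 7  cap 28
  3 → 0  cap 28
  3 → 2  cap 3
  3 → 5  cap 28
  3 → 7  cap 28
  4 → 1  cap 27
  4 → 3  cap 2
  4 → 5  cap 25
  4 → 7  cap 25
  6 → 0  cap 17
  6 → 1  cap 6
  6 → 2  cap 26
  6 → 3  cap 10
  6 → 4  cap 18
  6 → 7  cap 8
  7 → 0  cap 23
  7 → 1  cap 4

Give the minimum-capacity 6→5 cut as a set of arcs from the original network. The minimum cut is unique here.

augment #1: 6→0→5 push 8
augment #2: 6→2→5 push 20
augment #3: 6→3→5 push 10
augment #4: 6→4→5 push 18
augment #5: 6→0→4→5 push 7
augment #6: 6→1→3→5 push 1
augment #7: 6→0→4→3→5 push 1
max flow = 65; residual-reachable set from 6 gives S-side
cut edges (S→T): {(0,4), (0,5), (1,3), (2,5), (6,3), (6,4)} total cap 65

Min-cut arcs: {(0,4), (0,5), (1,3), (2,5), (6,3), (6,4)} (total capacity 65)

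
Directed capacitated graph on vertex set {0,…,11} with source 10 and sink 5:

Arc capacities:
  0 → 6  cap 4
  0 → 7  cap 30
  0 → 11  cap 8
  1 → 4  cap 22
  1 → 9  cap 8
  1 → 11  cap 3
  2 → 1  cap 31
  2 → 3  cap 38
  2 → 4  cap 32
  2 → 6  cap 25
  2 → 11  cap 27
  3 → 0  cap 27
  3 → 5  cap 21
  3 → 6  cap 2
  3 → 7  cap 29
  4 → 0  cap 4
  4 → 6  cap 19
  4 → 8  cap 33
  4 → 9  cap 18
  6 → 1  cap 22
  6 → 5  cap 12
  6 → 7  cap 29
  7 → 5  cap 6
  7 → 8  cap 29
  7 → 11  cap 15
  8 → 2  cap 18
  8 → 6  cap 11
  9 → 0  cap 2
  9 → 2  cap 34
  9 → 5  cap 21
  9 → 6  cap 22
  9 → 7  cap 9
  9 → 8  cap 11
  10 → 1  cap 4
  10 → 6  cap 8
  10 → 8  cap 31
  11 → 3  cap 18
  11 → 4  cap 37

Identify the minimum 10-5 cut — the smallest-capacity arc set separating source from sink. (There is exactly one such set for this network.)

Min-cut arcs: {(8,2), (8,6), (10,1), (10,6)} (total capacity 41)

augment #1: 10→6→5 push 8
augment #2: 10→1→9→5 push 4
augment #3: 10→8→6→5 push 4
augment #4: 10→8→2→3→5 push 18
augment #5: 10→8→6→7→5 push 6
augment #6: 10→8→6→1→9→5 push 1
max flow = 41; residual-reachable set from 10 gives S-side
cut edges (S→T): {(8,2), (8,6), (10,1), (10,6)} total cap 41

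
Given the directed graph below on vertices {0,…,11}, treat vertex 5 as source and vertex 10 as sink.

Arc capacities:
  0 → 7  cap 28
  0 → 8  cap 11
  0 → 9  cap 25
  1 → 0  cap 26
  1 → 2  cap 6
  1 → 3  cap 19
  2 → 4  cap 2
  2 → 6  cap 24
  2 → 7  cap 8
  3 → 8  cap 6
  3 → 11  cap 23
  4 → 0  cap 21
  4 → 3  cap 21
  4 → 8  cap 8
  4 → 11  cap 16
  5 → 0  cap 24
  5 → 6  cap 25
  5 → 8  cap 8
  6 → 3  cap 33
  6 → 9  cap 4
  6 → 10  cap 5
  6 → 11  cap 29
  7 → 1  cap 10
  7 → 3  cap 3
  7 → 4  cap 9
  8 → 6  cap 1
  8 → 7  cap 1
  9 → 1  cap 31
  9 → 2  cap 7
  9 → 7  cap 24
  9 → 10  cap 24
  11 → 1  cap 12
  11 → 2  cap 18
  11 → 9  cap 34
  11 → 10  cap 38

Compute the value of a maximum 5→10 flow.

augment #1: 5→6→10 bottleneck 5, total now 5
augment #2: 5→0→9→10 bottleneck 24, total now 29
augment #3: 5→6→11→10 bottleneck 20, total now 49
augment #4: 5→8→6→11→10 bottleneck 1, total now 50
augment #5: 5→8→7→3→11→10 bottleneck 1, total now 51

Maximum flow value: 51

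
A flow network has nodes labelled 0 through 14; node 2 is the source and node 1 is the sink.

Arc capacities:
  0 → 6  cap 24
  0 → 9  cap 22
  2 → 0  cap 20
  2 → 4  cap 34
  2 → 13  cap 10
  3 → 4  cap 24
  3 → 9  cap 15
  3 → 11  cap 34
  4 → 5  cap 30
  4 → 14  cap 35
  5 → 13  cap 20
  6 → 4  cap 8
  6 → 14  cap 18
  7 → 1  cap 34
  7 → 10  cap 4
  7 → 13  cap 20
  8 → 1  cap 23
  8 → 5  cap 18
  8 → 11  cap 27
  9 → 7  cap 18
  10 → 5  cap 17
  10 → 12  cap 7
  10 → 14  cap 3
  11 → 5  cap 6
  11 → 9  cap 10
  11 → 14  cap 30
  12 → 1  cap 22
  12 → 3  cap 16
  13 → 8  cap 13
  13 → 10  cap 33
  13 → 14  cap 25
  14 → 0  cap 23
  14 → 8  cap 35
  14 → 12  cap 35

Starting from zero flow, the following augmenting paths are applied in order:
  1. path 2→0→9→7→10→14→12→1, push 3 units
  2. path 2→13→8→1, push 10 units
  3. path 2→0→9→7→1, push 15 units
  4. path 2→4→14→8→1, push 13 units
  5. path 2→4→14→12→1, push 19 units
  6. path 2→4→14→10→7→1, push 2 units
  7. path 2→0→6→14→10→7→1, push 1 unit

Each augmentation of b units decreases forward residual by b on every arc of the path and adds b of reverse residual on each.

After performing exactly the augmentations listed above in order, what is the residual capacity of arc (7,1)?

Residual capacity of (7,1): 16

after path 1 (2→0→9→7→10→14→12→1, push 3): res(7,1)=34
after path 2 (2→13→8→1, push 10): res(7,1)=34
after path 3 (2→0→9→7→1, push 15): res(7,1)=19
after path 4 (2→4→14→8→1, push 13): res(7,1)=19
after path 5 (2→4→14→12→1, push 19): res(7,1)=19
after path 6 (2→4→14→10→7→1, push 2): res(7,1)=17
after path 7 (2→0→6→14→10→7→1, push 1): res(7,1)=16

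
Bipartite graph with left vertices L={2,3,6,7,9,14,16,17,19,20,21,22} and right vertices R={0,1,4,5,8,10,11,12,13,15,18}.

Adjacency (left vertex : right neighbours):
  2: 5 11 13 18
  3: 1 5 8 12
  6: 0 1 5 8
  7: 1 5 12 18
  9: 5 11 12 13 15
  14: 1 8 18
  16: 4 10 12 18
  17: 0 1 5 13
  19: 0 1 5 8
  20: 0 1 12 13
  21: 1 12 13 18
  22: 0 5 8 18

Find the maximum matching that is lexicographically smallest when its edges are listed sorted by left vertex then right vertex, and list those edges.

|M| = 10 (so the lex-smallest maximum matching has 10 edges)
process left vertices in ascending order; for each, take the smallest-labelled available neighbour that still permits 10 edges overall, or leave it unmatched if none does
lex-smallest matching: {2-11, 3-1, 6-0, 7-5, 9-15, 14-8, 16-4, 17-13, 20-12, 21-18}

Lex-smallest maximum matching: {(2,11), (3,1), (6,0), (7,5), (9,15), (14,8), (16,4), (17,13), (20,12), (21,18)}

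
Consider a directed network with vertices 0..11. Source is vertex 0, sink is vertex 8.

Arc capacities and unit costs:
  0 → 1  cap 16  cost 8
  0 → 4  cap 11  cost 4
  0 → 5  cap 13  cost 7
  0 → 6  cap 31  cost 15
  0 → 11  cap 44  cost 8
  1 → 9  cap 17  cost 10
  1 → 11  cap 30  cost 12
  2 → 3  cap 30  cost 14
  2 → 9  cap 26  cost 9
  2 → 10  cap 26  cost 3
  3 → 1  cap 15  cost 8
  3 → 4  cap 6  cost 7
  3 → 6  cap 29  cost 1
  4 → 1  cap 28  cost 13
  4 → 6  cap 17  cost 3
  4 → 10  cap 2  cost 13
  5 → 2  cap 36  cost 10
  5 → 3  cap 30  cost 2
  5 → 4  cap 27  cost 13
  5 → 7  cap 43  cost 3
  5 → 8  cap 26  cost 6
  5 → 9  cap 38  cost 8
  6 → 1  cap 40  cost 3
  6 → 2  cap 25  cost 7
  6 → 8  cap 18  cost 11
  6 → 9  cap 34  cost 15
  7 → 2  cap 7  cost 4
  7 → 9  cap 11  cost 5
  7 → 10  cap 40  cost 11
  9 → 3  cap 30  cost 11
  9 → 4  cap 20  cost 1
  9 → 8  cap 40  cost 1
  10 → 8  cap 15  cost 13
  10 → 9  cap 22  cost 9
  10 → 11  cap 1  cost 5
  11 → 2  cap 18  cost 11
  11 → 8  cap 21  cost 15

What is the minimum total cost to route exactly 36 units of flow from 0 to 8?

Minimum cost for 36 units: 595

shortest-cost path #1: 0→5→8 push 13 @ unit cost 13 (adds 169)
shortest-cost path #2: 0→4→6→8 push 11 @ unit cost 18 (adds 198)
shortest-cost path #3: 0→1→9→8 push 12 @ unit cost 19 (adds 228)
total cost = 595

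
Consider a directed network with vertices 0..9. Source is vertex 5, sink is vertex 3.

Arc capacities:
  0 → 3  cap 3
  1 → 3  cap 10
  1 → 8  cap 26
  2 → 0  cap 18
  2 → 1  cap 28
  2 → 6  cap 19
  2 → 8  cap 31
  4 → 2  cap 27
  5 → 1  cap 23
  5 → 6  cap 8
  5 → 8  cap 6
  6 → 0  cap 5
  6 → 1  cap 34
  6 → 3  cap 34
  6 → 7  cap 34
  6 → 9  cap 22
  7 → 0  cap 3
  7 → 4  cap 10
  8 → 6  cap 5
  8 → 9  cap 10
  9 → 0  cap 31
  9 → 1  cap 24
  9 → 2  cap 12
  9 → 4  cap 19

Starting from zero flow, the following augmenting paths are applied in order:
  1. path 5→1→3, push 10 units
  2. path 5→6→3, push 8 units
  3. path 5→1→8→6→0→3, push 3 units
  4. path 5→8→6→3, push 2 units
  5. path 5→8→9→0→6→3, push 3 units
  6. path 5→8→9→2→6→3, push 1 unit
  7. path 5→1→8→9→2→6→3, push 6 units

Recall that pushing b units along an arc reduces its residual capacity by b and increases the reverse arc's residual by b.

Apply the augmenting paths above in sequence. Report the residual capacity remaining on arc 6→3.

Residual capacity of (6,3): 14

after path 1 (5→1→3, push 10): res(6,3)=34
after path 2 (5→6→3, push 8): res(6,3)=26
after path 3 (5→1→8→6→0→3, push 3): res(6,3)=26
after path 4 (5→8→6→3, push 2): res(6,3)=24
after path 5 (5→8→9→0→6→3, push 3): res(6,3)=21
after path 6 (5→8→9→2→6→3, push 1): res(6,3)=20
after path 7 (5→1→8→9→2→6→3, push 6): res(6,3)=14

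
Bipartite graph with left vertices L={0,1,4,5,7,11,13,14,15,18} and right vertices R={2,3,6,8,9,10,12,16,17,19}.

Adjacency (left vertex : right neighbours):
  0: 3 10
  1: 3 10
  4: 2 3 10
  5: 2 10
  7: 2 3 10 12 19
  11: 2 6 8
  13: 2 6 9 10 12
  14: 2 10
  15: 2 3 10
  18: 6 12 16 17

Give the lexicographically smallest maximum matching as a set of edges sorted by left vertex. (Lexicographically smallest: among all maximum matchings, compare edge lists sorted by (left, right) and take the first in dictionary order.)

Lex-smallest maximum matching: {(0,3), (1,10), (4,2), (7,12), (11,6), (13,9), (18,16)}

|M| = 7 (so the lex-smallest maximum matching has 7 edges)
process left vertices in ascending order; for each, take the smallest-labelled available neighbour that still permits 7 edges overall, or leave it unmatched if none does
lex-smallest matching: {0-3, 1-10, 4-2, 7-12, 11-6, 13-9, 18-16}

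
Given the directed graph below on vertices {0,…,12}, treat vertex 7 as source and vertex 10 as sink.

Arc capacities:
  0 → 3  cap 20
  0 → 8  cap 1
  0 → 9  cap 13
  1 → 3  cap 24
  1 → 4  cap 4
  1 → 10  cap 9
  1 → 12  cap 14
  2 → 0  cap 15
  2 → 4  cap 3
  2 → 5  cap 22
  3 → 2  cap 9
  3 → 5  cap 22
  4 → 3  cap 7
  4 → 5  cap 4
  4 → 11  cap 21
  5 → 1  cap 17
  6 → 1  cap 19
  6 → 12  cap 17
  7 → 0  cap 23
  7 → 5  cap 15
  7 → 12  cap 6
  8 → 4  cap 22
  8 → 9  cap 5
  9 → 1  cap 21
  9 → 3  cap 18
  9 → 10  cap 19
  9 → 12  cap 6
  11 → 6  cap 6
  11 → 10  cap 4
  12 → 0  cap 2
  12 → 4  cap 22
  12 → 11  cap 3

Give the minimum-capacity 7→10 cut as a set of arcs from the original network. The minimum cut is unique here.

augment #1: 7→0→9→10 push 13
augment #2: 7→5→1→10 push 9
augment #3: 7→12→11→10 push 3
augment #4: 7→0→8→9→10 push 1
augment #5: 7→12→4→11→10 push 1
max flow = 27; residual-reachable set from 7 gives S-side
cut edges (S→T): {(0,8), (0,9), (1,10), (11,10)} total cap 27

Min-cut arcs: {(0,8), (0,9), (1,10), (11,10)} (total capacity 27)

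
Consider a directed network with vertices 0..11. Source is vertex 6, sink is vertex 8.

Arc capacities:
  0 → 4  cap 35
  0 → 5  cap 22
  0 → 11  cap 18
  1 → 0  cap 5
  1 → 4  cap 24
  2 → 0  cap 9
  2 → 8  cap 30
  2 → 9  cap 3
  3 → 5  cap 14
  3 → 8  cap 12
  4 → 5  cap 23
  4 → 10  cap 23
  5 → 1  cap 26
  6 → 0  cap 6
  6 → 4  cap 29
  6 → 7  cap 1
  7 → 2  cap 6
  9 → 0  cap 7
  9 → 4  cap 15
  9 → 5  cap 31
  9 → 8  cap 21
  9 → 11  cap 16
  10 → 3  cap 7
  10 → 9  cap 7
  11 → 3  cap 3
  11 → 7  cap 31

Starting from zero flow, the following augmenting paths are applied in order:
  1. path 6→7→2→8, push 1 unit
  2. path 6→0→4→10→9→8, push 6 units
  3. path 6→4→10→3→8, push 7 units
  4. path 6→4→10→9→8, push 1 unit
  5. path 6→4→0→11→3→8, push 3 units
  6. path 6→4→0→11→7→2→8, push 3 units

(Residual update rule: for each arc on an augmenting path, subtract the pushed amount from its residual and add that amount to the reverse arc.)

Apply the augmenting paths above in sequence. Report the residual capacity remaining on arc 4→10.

Residual capacity of (4,10): 9

after path 1 (6→7→2→8, push 1): res(4,10)=23
after path 2 (6→0→4→10→9→8, push 6): res(4,10)=17
after path 3 (6→4→10→3→8, push 7): res(4,10)=10
after path 4 (6→4→10→9→8, push 1): res(4,10)=9
after path 5 (6→4→0→11→3→8, push 3): res(4,10)=9
after path 6 (6→4→0→11→7→2→8, push 3): res(4,10)=9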